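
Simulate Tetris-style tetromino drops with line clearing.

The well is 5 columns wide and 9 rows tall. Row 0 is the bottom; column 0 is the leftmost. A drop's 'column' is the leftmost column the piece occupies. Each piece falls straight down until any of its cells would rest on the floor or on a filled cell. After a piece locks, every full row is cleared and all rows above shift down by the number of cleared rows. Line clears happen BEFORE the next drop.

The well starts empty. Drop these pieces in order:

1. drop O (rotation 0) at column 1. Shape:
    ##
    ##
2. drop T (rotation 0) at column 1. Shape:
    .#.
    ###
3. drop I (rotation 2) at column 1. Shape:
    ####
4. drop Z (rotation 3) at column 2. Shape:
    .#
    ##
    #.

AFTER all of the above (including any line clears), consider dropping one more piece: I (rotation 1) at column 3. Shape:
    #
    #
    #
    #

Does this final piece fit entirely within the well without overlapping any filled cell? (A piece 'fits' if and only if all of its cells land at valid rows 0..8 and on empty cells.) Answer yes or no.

Drop 1: O rot0 at col 1 lands with bottom-row=0; cleared 0 line(s) (total 0); column heights now [0 2 2 0 0], max=2
Drop 2: T rot0 at col 1 lands with bottom-row=2; cleared 0 line(s) (total 0); column heights now [0 3 4 3 0], max=4
Drop 3: I rot2 at col 1 lands with bottom-row=4; cleared 0 line(s) (total 0); column heights now [0 5 5 5 5], max=5
Drop 4: Z rot3 at col 2 lands with bottom-row=5; cleared 0 line(s) (total 0); column heights now [0 5 7 8 5], max=8
Test piece I rot1 at col 3 (width 1): heights before test = [0 5 7 8 5]; fits = False

Answer: no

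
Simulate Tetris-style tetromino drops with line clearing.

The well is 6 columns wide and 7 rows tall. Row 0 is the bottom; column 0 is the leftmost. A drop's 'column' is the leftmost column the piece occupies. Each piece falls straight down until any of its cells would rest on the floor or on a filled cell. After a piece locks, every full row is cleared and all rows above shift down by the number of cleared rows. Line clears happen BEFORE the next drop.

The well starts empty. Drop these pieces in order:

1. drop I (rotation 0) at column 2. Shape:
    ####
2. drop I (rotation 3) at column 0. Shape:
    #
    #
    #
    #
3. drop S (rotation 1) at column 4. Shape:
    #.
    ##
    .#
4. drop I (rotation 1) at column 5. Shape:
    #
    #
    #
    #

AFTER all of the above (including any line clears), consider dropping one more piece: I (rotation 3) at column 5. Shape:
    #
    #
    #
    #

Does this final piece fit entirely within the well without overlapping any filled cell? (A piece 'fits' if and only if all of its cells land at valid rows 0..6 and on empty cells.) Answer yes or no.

Answer: no

Derivation:
Drop 1: I rot0 at col 2 lands with bottom-row=0; cleared 0 line(s) (total 0); column heights now [0 0 1 1 1 1], max=1
Drop 2: I rot3 at col 0 lands with bottom-row=0; cleared 0 line(s) (total 0); column heights now [4 0 1 1 1 1], max=4
Drop 3: S rot1 at col 4 lands with bottom-row=1; cleared 0 line(s) (total 0); column heights now [4 0 1 1 4 3], max=4
Drop 4: I rot1 at col 5 lands with bottom-row=3; cleared 0 line(s) (total 0); column heights now [4 0 1 1 4 7], max=7
Test piece I rot3 at col 5 (width 1): heights before test = [4 0 1 1 4 7]; fits = False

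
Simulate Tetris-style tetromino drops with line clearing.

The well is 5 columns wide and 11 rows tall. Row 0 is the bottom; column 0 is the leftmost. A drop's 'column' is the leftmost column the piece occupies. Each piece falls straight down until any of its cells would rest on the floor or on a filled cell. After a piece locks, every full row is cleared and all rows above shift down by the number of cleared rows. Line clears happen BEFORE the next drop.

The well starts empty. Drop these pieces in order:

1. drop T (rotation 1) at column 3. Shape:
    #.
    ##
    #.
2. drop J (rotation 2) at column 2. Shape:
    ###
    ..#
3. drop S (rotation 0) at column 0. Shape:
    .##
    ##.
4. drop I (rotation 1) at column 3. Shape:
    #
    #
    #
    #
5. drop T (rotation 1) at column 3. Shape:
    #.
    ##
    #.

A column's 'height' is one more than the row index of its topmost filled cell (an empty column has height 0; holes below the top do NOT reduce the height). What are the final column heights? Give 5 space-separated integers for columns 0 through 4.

Answer: 0 4 4 10 9

Derivation:
Drop 1: T rot1 at col 3 lands with bottom-row=0; cleared 0 line(s) (total 0); column heights now [0 0 0 3 2], max=3
Drop 2: J rot2 at col 2 lands with bottom-row=2; cleared 0 line(s) (total 0); column heights now [0 0 4 4 4], max=4
Drop 3: S rot0 at col 0 lands with bottom-row=3; cleared 1 line(s) (total 1); column heights now [0 4 4 3 3], max=4
Drop 4: I rot1 at col 3 lands with bottom-row=3; cleared 0 line(s) (total 1); column heights now [0 4 4 7 3], max=7
Drop 5: T rot1 at col 3 lands with bottom-row=7; cleared 0 line(s) (total 1); column heights now [0 4 4 10 9], max=10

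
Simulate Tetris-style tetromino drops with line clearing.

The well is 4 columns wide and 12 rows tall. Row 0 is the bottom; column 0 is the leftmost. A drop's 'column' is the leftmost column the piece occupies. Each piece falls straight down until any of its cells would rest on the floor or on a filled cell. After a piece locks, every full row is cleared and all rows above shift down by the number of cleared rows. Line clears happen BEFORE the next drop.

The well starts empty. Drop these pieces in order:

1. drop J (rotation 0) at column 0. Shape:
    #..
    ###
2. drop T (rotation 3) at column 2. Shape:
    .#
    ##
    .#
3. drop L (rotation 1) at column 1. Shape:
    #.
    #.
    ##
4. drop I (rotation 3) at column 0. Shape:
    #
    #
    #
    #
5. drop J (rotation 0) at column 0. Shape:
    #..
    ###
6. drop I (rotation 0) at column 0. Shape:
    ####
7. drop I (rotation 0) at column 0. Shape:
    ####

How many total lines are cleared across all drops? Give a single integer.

Drop 1: J rot0 at col 0 lands with bottom-row=0; cleared 0 line(s) (total 0); column heights now [2 1 1 0], max=2
Drop 2: T rot3 at col 2 lands with bottom-row=0; cleared 1 line(s) (total 1); column heights now [1 0 1 2], max=2
Drop 3: L rot1 at col 1 lands with bottom-row=1; cleared 0 line(s) (total 1); column heights now [1 4 2 2], max=4
Drop 4: I rot3 at col 0 lands with bottom-row=1; cleared 1 line(s) (total 2); column heights now [4 3 1 1], max=4
Drop 5: J rot0 at col 0 lands with bottom-row=4; cleared 0 line(s) (total 2); column heights now [6 5 5 1], max=6
Drop 6: I rot0 at col 0 lands with bottom-row=6; cleared 1 line(s) (total 3); column heights now [6 5 5 1], max=6
Drop 7: I rot0 at col 0 lands with bottom-row=6; cleared 1 line(s) (total 4); column heights now [6 5 5 1], max=6

Answer: 4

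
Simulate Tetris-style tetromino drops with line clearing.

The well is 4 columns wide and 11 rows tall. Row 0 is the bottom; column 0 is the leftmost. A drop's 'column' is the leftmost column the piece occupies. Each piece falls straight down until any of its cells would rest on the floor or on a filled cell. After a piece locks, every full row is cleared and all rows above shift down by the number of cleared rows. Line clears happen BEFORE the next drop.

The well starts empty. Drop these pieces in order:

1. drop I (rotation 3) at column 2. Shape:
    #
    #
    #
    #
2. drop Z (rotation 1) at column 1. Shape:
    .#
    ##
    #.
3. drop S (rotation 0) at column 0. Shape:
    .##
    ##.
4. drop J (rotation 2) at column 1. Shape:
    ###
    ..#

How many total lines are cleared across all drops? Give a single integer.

Drop 1: I rot3 at col 2 lands with bottom-row=0; cleared 0 line(s) (total 0); column heights now [0 0 4 0], max=4
Drop 2: Z rot1 at col 1 lands with bottom-row=3; cleared 0 line(s) (total 0); column heights now [0 5 6 0], max=6
Drop 3: S rot0 at col 0 lands with bottom-row=5; cleared 0 line(s) (total 0); column heights now [6 7 7 0], max=7
Drop 4: J rot2 at col 1 lands with bottom-row=6; cleared 0 line(s) (total 0); column heights now [6 8 8 8], max=8

Answer: 0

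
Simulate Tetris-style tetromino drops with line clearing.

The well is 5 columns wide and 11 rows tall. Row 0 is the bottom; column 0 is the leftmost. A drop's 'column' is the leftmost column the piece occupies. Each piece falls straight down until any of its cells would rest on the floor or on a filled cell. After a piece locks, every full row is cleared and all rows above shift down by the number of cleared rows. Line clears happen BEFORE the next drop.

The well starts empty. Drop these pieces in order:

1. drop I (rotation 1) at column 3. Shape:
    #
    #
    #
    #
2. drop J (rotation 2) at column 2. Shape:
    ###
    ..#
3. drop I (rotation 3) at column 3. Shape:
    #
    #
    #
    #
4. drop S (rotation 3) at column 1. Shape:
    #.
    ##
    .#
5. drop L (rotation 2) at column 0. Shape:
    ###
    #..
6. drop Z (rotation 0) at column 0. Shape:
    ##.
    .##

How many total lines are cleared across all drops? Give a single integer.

Drop 1: I rot1 at col 3 lands with bottom-row=0; cleared 0 line(s) (total 0); column heights now [0 0 0 4 0], max=4
Drop 2: J rot2 at col 2 lands with bottom-row=3; cleared 0 line(s) (total 0); column heights now [0 0 5 5 5], max=5
Drop 3: I rot3 at col 3 lands with bottom-row=5; cleared 0 line(s) (total 0); column heights now [0 0 5 9 5], max=9
Drop 4: S rot3 at col 1 lands with bottom-row=5; cleared 0 line(s) (total 0); column heights now [0 8 7 9 5], max=9
Drop 5: L rot2 at col 0 lands with bottom-row=7; cleared 0 line(s) (total 0); column heights now [9 9 9 9 5], max=9
Drop 6: Z rot0 at col 0 lands with bottom-row=9; cleared 0 line(s) (total 0); column heights now [11 11 10 9 5], max=11

Answer: 0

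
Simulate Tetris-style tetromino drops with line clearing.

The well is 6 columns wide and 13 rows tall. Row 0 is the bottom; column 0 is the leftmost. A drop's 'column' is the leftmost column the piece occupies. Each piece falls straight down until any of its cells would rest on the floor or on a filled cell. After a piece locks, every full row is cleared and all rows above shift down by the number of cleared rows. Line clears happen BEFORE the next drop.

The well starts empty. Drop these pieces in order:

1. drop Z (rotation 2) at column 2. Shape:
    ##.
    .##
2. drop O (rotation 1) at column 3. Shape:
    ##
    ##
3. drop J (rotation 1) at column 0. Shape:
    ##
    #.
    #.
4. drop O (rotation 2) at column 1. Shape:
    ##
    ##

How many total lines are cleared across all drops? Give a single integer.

Answer: 0

Derivation:
Drop 1: Z rot2 at col 2 lands with bottom-row=0; cleared 0 line(s) (total 0); column heights now [0 0 2 2 1 0], max=2
Drop 2: O rot1 at col 3 lands with bottom-row=2; cleared 0 line(s) (total 0); column heights now [0 0 2 4 4 0], max=4
Drop 3: J rot1 at col 0 lands with bottom-row=0; cleared 0 line(s) (total 0); column heights now [3 3 2 4 4 0], max=4
Drop 4: O rot2 at col 1 lands with bottom-row=3; cleared 0 line(s) (total 0); column heights now [3 5 5 4 4 0], max=5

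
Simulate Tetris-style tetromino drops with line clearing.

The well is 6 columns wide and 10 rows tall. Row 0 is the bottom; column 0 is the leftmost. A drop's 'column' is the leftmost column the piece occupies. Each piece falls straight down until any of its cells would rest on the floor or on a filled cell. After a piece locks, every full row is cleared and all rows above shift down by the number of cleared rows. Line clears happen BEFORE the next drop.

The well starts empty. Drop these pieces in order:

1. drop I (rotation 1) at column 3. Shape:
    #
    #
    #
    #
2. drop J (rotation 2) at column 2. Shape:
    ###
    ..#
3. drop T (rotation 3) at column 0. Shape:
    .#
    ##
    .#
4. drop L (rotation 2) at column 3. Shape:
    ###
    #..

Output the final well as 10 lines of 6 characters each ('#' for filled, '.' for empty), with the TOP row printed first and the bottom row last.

Drop 1: I rot1 at col 3 lands with bottom-row=0; cleared 0 line(s) (total 0); column heights now [0 0 0 4 0 0], max=4
Drop 2: J rot2 at col 2 lands with bottom-row=3; cleared 0 line(s) (total 0); column heights now [0 0 5 5 5 0], max=5
Drop 3: T rot3 at col 0 lands with bottom-row=0; cleared 0 line(s) (total 0); column heights now [2 3 5 5 5 0], max=5
Drop 4: L rot2 at col 3 lands with bottom-row=5; cleared 0 line(s) (total 0); column heights now [2 3 5 7 7 7], max=7

Answer: ......
......
......
...###
...#..
..###.
...##.
.#.#..
##.#..
.#.#..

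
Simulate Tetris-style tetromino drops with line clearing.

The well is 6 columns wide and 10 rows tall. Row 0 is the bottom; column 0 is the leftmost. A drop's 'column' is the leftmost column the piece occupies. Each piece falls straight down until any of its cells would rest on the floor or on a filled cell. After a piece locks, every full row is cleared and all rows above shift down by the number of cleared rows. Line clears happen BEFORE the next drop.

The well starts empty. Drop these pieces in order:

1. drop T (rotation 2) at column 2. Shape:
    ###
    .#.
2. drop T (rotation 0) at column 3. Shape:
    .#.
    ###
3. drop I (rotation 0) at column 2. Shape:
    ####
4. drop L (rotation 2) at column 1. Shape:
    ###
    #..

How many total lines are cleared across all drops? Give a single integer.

Drop 1: T rot2 at col 2 lands with bottom-row=0; cleared 0 line(s) (total 0); column heights now [0 0 2 2 2 0], max=2
Drop 2: T rot0 at col 3 lands with bottom-row=2; cleared 0 line(s) (total 0); column heights now [0 0 2 3 4 3], max=4
Drop 3: I rot0 at col 2 lands with bottom-row=4; cleared 0 line(s) (total 0); column heights now [0 0 5 5 5 5], max=5
Drop 4: L rot2 at col 1 lands with bottom-row=4; cleared 0 line(s) (total 0); column heights now [0 6 6 6 5 5], max=6

Answer: 0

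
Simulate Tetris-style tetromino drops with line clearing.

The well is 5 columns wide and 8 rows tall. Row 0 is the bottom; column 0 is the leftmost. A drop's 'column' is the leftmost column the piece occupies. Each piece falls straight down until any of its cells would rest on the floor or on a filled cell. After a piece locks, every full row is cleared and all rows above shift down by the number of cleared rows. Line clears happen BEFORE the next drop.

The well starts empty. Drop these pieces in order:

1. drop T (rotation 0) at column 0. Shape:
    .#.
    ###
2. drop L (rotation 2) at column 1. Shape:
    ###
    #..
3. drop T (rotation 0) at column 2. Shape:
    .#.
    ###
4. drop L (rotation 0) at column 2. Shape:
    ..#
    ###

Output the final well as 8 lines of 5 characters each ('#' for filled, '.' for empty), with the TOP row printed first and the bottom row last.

Answer: ....#
..###
...#.
..###
.###.
.#...
.#...
###..

Derivation:
Drop 1: T rot0 at col 0 lands with bottom-row=0; cleared 0 line(s) (total 0); column heights now [1 2 1 0 0], max=2
Drop 2: L rot2 at col 1 lands with bottom-row=2; cleared 0 line(s) (total 0); column heights now [1 4 4 4 0], max=4
Drop 3: T rot0 at col 2 lands with bottom-row=4; cleared 0 line(s) (total 0); column heights now [1 4 5 6 5], max=6
Drop 4: L rot0 at col 2 lands with bottom-row=6; cleared 0 line(s) (total 0); column heights now [1 4 7 7 8], max=8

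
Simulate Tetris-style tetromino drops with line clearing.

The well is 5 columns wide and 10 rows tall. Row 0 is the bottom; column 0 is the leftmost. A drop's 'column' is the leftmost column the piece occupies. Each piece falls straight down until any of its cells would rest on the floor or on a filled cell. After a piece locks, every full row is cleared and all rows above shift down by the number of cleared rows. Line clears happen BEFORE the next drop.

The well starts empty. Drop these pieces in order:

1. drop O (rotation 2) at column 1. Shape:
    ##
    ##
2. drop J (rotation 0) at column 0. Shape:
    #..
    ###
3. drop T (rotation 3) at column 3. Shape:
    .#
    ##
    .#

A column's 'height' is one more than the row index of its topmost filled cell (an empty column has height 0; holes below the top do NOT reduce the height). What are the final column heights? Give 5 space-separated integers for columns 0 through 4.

Answer: 4 3 3 2 3

Derivation:
Drop 1: O rot2 at col 1 lands with bottom-row=0; cleared 0 line(s) (total 0); column heights now [0 2 2 0 0], max=2
Drop 2: J rot0 at col 0 lands with bottom-row=2; cleared 0 line(s) (total 0); column heights now [4 3 3 0 0], max=4
Drop 3: T rot3 at col 3 lands with bottom-row=0; cleared 0 line(s) (total 0); column heights now [4 3 3 2 3], max=4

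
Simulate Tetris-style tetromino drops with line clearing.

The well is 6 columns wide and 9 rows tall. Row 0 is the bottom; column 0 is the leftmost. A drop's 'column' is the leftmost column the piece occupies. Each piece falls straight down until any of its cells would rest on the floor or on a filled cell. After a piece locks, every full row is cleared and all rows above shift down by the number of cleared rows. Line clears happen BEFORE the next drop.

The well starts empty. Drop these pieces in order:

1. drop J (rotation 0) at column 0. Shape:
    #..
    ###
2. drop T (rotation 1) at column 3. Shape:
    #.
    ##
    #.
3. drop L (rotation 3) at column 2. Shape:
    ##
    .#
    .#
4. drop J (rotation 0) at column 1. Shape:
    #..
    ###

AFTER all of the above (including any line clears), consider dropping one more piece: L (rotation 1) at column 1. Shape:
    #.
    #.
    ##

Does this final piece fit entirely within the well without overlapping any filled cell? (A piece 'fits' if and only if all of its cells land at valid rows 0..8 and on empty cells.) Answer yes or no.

Answer: no

Derivation:
Drop 1: J rot0 at col 0 lands with bottom-row=0; cleared 0 line(s) (total 0); column heights now [2 1 1 0 0 0], max=2
Drop 2: T rot1 at col 3 lands with bottom-row=0; cleared 0 line(s) (total 0); column heights now [2 1 1 3 2 0], max=3
Drop 3: L rot3 at col 2 lands with bottom-row=3; cleared 0 line(s) (total 0); column heights now [2 1 6 6 2 0], max=6
Drop 4: J rot0 at col 1 lands with bottom-row=6; cleared 0 line(s) (total 0); column heights now [2 8 7 7 2 0], max=8
Test piece L rot1 at col 1 (width 2): heights before test = [2 8 7 7 2 0]; fits = False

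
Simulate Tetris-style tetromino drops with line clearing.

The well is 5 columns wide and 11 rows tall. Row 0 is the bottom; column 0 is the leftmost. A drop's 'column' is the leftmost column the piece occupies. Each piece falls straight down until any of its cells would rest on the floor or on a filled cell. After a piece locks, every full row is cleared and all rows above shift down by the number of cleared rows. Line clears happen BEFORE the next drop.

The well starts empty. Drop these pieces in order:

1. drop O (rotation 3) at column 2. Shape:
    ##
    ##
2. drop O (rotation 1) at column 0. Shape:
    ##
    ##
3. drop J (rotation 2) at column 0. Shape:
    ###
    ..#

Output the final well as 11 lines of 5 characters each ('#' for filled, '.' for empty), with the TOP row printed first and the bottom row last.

Drop 1: O rot3 at col 2 lands with bottom-row=0; cleared 0 line(s) (total 0); column heights now [0 0 2 2 0], max=2
Drop 2: O rot1 at col 0 lands with bottom-row=0; cleared 0 line(s) (total 0); column heights now [2 2 2 2 0], max=2
Drop 3: J rot2 at col 0 lands with bottom-row=2; cleared 0 line(s) (total 0); column heights now [4 4 4 2 0], max=4

Answer: .....
.....
.....
.....
.....
.....
.....
###..
..#..
####.
####.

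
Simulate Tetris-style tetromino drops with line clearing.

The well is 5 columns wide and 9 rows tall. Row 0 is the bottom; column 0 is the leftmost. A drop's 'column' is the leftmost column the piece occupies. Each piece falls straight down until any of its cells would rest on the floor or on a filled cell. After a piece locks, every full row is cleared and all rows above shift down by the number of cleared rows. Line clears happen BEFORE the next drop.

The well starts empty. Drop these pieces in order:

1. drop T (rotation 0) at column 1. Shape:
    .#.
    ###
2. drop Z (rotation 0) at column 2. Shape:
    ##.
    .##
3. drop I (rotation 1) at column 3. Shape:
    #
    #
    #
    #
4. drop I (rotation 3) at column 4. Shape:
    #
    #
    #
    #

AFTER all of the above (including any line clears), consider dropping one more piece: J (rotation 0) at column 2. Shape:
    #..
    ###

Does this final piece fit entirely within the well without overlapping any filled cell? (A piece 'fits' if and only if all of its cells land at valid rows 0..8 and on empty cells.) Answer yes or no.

Drop 1: T rot0 at col 1 lands with bottom-row=0; cleared 0 line(s) (total 0); column heights now [0 1 2 1 0], max=2
Drop 2: Z rot0 at col 2 lands with bottom-row=1; cleared 0 line(s) (total 0); column heights now [0 1 3 3 2], max=3
Drop 3: I rot1 at col 3 lands with bottom-row=3; cleared 0 line(s) (total 0); column heights now [0 1 3 7 2], max=7
Drop 4: I rot3 at col 4 lands with bottom-row=2; cleared 0 line(s) (total 0); column heights now [0 1 3 7 6], max=7
Test piece J rot0 at col 2 (width 3): heights before test = [0 1 3 7 6]; fits = True

Answer: yes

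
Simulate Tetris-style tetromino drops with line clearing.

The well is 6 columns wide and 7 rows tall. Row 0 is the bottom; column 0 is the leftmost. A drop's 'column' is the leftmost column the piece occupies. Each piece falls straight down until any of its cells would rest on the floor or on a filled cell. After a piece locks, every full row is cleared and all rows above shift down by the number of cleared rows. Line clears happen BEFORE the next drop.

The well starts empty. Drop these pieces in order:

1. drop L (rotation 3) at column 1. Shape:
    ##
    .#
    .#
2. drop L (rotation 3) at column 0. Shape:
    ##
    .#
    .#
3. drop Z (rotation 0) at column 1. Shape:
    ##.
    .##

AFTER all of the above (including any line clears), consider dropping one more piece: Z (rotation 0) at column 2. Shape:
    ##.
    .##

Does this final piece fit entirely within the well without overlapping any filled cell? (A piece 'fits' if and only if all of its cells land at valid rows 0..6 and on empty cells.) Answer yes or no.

Answer: no

Derivation:
Drop 1: L rot3 at col 1 lands with bottom-row=0; cleared 0 line(s) (total 0); column heights now [0 3 3 0 0 0], max=3
Drop 2: L rot3 at col 0 lands with bottom-row=3; cleared 0 line(s) (total 0); column heights now [6 6 3 0 0 0], max=6
Drop 3: Z rot0 at col 1 lands with bottom-row=5; cleared 0 line(s) (total 0); column heights now [6 7 7 6 0 0], max=7
Test piece Z rot0 at col 2 (width 3): heights before test = [6 7 7 6 0 0]; fits = False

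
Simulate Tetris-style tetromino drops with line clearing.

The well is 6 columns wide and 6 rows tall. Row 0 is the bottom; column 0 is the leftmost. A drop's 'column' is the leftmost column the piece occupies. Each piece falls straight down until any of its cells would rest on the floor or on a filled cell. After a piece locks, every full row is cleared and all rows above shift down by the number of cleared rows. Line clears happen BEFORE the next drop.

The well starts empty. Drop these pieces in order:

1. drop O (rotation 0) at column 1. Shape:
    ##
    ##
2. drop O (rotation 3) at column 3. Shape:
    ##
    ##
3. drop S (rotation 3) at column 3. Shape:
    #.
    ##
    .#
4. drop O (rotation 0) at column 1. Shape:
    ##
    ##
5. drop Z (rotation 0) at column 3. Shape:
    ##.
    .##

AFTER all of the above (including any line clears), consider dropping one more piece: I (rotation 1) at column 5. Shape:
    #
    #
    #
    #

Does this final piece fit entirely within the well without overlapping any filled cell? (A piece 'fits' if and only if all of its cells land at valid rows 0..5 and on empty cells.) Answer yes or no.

Answer: no

Derivation:
Drop 1: O rot0 at col 1 lands with bottom-row=0; cleared 0 line(s) (total 0); column heights now [0 2 2 0 0 0], max=2
Drop 2: O rot3 at col 3 lands with bottom-row=0; cleared 0 line(s) (total 0); column heights now [0 2 2 2 2 0], max=2
Drop 3: S rot3 at col 3 lands with bottom-row=2; cleared 0 line(s) (total 0); column heights now [0 2 2 5 4 0], max=5
Drop 4: O rot0 at col 1 lands with bottom-row=2; cleared 0 line(s) (total 0); column heights now [0 4 4 5 4 0], max=5
Drop 5: Z rot0 at col 3 lands with bottom-row=4; cleared 0 line(s) (total 0); column heights now [0 4 4 6 6 5], max=6
Test piece I rot1 at col 5 (width 1): heights before test = [0 4 4 6 6 5]; fits = False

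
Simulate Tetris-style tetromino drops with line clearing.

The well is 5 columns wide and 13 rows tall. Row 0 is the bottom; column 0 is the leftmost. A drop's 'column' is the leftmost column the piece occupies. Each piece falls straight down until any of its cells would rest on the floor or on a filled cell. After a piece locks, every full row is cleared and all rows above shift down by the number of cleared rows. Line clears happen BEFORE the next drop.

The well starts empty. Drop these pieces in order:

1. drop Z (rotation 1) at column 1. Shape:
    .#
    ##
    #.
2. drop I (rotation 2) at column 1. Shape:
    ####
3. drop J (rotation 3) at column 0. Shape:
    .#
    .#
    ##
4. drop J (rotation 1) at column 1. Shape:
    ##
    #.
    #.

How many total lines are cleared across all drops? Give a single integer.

Drop 1: Z rot1 at col 1 lands with bottom-row=0; cleared 0 line(s) (total 0); column heights now [0 2 3 0 0], max=3
Drop 2: I rot2 at col 1 lands with bottom-row=3; cleared 0 line(s) (total 0); column heights now [0 4 4 4 4], max=4
Drop 3: J rot3 at col 0 lands with bottom-row=4; cleared 0 line(s) (total 0); column heights now [5 7 4 4 4], max=7
Drop 4: J rot1 at col 1 lands with bottom-row=7; cleared 0 line(s) (total 0); column heights now [5 10 10 4 4], max=10

Answer: 0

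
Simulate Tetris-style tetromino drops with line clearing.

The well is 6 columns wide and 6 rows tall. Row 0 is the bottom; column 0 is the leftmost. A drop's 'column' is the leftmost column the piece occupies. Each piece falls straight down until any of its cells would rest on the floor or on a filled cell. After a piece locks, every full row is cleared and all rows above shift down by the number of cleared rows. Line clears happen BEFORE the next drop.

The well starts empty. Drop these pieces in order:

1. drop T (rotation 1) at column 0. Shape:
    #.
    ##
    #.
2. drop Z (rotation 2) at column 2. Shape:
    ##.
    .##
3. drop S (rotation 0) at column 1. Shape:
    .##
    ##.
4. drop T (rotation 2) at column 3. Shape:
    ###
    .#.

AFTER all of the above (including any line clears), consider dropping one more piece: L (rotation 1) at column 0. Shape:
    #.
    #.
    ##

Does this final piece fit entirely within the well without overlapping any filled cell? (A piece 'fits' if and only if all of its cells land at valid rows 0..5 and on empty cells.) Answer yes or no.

Drop 1: T rot1 at col 0 lands with bottom-row=0; cleared 0 line(s) (total 0); column heights now [3 2 0 0 0 0], max=3
Drop 2: Z rot2 at col 2 lands with bottom-row=0; cleared 0 line(s) (total 0); column heights now [3 2 2 2 1 0], max=3
Drop 3: S rot0 at col 1 lands with bottom-row=2; cleared 0 line(s) (total 0); column heights now [3 3 4 4 1 0], max=4
Drop 4: T rot2 at col 3 lands with bottom-row=3; cleared 0 line(s) (total 0); column heights now [3 3 4 5 5 5], max=5
Test piece L rot1 at col 0 (width 2): heights before test = [3 3 4 5 5 5]; fits = True

Answer: yes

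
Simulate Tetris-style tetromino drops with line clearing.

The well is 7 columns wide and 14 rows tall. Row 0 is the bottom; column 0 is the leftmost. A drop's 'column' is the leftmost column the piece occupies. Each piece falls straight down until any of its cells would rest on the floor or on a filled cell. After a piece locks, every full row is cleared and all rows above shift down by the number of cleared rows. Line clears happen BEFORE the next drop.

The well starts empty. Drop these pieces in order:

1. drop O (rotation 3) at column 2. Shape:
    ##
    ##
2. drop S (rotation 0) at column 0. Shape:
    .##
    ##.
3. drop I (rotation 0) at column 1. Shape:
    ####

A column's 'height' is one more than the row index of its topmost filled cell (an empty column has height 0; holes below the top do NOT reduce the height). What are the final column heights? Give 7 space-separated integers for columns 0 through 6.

Answer: 2 4 4 4 4 0 0

Derivation:
Drop 1: O rot3 at col 2 lands with bottom-row=0; cleared 0 line(s) (total 0); column heights now [0 0 2 2 0 0 0], max=2
Drop 2: S rot0 at col 0 lands with bottom-row=1; cleared 0 line(s) (total 0); column heights now [2 3 3 2 0 0 0], max=3
Drop 3: I rot0 at col 1 lands with bottom-row=3; cleared 0 line(s) (total 0); column heights now [2 4 4 4 4 0 0], max=4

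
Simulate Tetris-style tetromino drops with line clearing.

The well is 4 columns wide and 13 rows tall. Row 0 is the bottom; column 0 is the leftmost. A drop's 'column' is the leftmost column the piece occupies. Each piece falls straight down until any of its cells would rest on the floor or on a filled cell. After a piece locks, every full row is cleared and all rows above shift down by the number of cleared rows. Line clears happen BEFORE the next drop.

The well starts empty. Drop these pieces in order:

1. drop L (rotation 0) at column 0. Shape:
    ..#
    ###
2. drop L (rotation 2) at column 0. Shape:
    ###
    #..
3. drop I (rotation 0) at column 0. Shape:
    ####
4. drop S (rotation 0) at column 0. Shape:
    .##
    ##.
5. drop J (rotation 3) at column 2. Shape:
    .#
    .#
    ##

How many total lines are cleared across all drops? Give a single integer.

Answer: 1

Derivation:
Drop 1: L rot0 at col 0 lands with bottom-row=0; cleared 0 line(s) (total 0); column heights now [1 1 2 0], max=2
Drop 2: L rot2 at col 0 lands with bottom-row=1; cleared 0 line(s) (total 0); column heights now [3 3 3 0], max=3
Drop 3: I rot0 at col 0 lands with bottom-row=3; cleared 1 line(s) (total 1); column heights now [3 3 3 0], max=3
Drop 4: S rot0 at col 0 lands with bottom-row=3; cleared 0 line(s) (total 1); column heights now [4 5 5 0], max=5
Drop 5: J rot3 at col 2 lands with bottom-row=5; cleared 0 line(s) (total 1); column heights now [4 5 6 8], max=8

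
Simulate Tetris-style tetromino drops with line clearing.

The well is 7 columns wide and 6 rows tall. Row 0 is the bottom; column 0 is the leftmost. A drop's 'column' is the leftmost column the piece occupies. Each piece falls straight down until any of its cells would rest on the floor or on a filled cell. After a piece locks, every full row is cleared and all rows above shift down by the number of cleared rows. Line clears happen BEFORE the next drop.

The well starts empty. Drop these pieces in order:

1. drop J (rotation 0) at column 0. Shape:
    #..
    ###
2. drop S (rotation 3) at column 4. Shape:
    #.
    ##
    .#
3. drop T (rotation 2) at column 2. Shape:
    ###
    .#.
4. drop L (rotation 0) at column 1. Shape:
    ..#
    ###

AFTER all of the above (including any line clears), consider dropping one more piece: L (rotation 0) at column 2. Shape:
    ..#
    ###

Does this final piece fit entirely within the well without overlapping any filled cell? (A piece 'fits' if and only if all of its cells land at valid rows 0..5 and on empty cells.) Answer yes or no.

Drop 1: J rot0 at col 0 lands with bottom-row=0; cleared 0 line(s) (total 0); column heights now [2 1 1 0 0 0 0], max=2
Drop 2: S rot3 at col 4 lands with bottom-row=0; cleared 0 line(s) (total 0); column heights now [2 1 1 0 3 2 0], max=3
Drop 3: T rot2 at col 2 lands with bottom-row=2; cleared 0 line(s) (total 0); column heights now [2 1 4 4 4 2 0], max=4
Drop 4: L rot0 at col 1 lands with bottom-row=4; cleared 0 line(s) (total 0); column heights now [2 5 5 6 4 2 0], max=6
Test piece L rot0 at col 2 (width 3): heights before test = [2 5 5 6 4 2 0]; fits = False

Answer: no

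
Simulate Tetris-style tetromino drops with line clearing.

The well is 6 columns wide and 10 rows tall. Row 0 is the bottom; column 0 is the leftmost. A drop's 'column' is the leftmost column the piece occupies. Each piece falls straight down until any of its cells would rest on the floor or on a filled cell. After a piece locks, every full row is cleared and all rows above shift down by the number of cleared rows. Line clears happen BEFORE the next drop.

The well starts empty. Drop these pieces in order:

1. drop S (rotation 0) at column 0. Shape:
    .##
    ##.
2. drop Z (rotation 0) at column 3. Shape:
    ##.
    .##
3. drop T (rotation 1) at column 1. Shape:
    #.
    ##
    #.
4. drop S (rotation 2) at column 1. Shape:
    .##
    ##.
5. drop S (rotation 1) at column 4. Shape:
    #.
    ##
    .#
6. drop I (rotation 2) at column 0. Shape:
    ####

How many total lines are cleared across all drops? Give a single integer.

Drop 1: S rot0 at col 0 lands with bottom-row=0; cleared 0 line(s) (total 0); column heights now [1 2 2 0 0 0], max=2
Drop 2: Z rot0 at col 3 lands with bottom-row=0; cleared 0 line(s) (total 0); column heights now [1 2 2 2 2 1], max=2
Drop 3: T rot1 at col 1 lands with bottom-row=2; cleared 0 line(s) (total 0); column heights now [1 5 4 2 2 1], max=5
Drop 4: S rot2 at col 1 lands with bottom-row=5; cleared 0 line(s) (total 0); column heights now [1 6 7 7 2 1], max=7
Drop 5: S rot1 at col 4 lands with bottom-row=1; cleared 0 line(s) (total 0); column heights now [1 6 7 7 4 3], max=7
Drop 6: I rot2 at col 0 lands with bottom-row=7; cleared 0 line(s) (total 0); column heights now [8 8 8 8 4 3], max=8

Answer: 0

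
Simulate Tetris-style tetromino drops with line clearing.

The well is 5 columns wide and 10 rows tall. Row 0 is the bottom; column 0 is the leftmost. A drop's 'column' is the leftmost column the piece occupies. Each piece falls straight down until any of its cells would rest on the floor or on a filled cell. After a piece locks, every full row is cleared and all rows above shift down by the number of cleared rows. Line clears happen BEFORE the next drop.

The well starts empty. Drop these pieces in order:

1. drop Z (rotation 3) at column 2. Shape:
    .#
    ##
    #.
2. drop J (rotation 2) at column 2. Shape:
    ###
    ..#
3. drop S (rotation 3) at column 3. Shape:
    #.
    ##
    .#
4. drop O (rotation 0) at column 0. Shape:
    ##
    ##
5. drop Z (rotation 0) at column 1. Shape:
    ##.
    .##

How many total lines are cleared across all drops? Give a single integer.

Answer: 0

Derivation:
Drop 1: Z rot3 at col 2 lands with bottom-row=0; cleared 0 line(s) (total 0); column heights now [0 0 2 3 0], max=3
Drop 2: J rot2 at col 2 lands with bottom-row=2; cleared 0 line(s) (total 0); column heights now [0 0 4 4 4], max=4
Drop 3: S rot3 at col 3 lands with bottom-row=4; cleared 0 line(s) (total 0); column heights now [0 0 4 7 6], max=7
Drop 4: O rot0 at col 0 lands with bottom-row=0; cleared 0 line(s) (total 0); column heights now [2 2 4 7 6], max=7
Drop 5: Z rot0 at col 1 lands with bottom-row=7; cleared 0 line(s) (total 0); column heights now [2 9 9 8 6], max=9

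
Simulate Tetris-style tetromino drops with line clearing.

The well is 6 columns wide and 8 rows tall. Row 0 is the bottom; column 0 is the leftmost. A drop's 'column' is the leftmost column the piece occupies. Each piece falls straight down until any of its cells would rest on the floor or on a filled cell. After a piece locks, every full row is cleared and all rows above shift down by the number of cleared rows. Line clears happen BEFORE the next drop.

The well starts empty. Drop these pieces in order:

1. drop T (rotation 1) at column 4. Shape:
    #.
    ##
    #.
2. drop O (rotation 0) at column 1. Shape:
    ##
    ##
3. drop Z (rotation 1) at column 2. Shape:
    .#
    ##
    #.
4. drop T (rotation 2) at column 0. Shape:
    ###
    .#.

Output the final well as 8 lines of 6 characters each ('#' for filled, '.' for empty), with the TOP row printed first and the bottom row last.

Answer: ......
......
......
####..
.###..
..#.#.
.##.##
.##.#.

Derivation:
Drop 1: T rot1 at col 4 lands with bottom-row=0; cleared 0 line(s) (total 0); column heights now [0 0 0 0 3 2], max=3
Drop 2: O rot0 at col 1 lands with bottom-row=0; cleared 0 line(s) (total 0); column heights now [0 2 2 0 3 2], max=3
Drop 3: Z rot1 at col 2 lands with bottom-row=2; cleared 0 line(s) (total 0); column heights now [0 2 4 5 3 2], max=5
Drop 4: T rot2 at col 0 lands with bottom-row=3; cleared 0 line(s) (total 0); column heights now [5 5 5 5 3 2], max=5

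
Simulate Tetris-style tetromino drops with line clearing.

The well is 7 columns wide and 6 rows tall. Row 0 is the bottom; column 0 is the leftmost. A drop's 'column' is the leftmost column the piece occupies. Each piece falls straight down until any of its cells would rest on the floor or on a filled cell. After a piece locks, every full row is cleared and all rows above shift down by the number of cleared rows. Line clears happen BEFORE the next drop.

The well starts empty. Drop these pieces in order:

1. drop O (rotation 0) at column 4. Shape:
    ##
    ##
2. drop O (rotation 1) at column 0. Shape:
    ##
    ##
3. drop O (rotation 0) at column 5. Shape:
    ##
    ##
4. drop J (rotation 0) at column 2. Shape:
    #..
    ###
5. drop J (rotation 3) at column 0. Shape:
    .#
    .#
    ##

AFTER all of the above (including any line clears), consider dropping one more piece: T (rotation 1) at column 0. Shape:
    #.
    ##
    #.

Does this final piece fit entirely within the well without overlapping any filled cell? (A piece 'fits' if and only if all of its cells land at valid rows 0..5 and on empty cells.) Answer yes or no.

Drop 1: O rot0 at col 4 lands with bottom-row=0; cleared 0 line(s) (total 0); column heights now [0 0 0 0 2 2 0], max=2
Drop 2: O rot1 at col 0 lands with bottom-row=0; cleared 0 line(s) (total 0); column heights now [2 2 0 0 2 2 0], max=2
Drop 3: O rot0 at col 5 lands with bottom-row=2; cleared 0 line(s) (total 0); column heights now [2 2 0 0 2 4 4], max=4
Drop 4: J rot0 at col 2 lands with bottom-row=2; cleared 0 line(s) (total 0); column heights now [2 2 4 3 3 4 4], max=4
Drop 5: J rot3 at col 0 lands with bottom-row=2; cleared 1 line(s) (total 1); column heights now [2 4 3 0 2 3 3], max=4
Test piece T rot1 at col 0 (width 2): heights before test = [2 4 3 0 2 3 3]; fits = True

Answer: yes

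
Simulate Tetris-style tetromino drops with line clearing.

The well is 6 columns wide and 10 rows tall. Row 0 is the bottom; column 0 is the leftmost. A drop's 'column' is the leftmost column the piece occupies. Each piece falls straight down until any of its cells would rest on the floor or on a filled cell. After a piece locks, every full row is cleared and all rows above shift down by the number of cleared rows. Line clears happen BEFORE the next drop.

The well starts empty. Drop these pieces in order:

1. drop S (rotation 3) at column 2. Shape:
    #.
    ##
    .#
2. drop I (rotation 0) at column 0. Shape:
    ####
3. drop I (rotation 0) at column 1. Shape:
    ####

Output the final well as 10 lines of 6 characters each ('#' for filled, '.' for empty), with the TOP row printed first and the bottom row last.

Drop 1: S rot3 at col 2 lands with bottom-row=0; cleared 0 line(s) (total 0); column heights now [0 0 3 2 0 0], max=3
Drop 2: I rot0 at col 0 lands with bottom-row=3; cleared 0 line(s) (total 0); column heights now [4 4 4 4 0 0], max=4
Drop 3: I rot0 at col 1 lands with bottom-row=4; cleared 0 line(s) (total 0); column heights now [4 5 5 5 5 0], max=5

Answer: ......
......
......
......
......
.####.
####..
..#...
..##..
...#..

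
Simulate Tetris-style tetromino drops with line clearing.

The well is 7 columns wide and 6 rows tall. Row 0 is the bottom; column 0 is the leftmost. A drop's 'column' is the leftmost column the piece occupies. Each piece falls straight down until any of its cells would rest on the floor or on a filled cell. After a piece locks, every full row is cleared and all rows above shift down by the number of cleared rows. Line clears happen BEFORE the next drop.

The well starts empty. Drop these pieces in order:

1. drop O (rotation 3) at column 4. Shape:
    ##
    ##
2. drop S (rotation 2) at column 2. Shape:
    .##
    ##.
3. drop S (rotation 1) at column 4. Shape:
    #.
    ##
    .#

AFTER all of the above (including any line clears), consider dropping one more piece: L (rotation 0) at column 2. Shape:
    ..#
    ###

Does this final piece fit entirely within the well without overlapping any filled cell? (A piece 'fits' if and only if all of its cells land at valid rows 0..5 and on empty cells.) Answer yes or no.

Answer: no

Derivation:
Drop 1: O rot3 at col 4 lands with bottom-row=0; cleared 0 line(s) (total 0); column heights now [0 0 0 0 2 2 0], max=2
Drop 2: S rot2 at col 2 lands with bottom-row=1; cleared 0 line(s) (total 0); column heights now [0 0 2 3 3 2 0], max=3
Drop 3: S rot1 at col 4 lands with bottom-row=2; cleared 0 line(s) (total 0); column heights now [0 0 2 3 5 4 0], max=5
Test piece L rot0 at col 2 (width 3): heights before test = [0 0 2 3 5 4 0]; fits = False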